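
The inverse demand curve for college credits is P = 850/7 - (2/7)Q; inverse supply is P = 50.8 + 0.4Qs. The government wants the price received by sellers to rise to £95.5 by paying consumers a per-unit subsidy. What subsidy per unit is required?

Required subsidy s = £6 per unit

At a seller price of 95.5, quantity supplied is -127 + 2.5·95.5 = 111.75.
Buyers absorb 111.75 only when they pay Pb = 850/7 − (2/7)·111.75 = 89.5.
s = Ps − Pb = 95.5 − 89.5 = 6.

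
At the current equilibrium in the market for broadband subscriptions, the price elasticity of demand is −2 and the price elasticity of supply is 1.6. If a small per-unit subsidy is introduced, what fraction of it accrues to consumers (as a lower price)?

Consumer share = 4/9

For a small subsidy around the equilibrium, the benefit split depends on the relative slopes, which at a point are proportional to the elasticities.
Buyer share = εs/(εs + |εd|) = 1.6/(1.6 + 2) = 4/9; seller share = |εd|/(εs + |εd|) = 5/9.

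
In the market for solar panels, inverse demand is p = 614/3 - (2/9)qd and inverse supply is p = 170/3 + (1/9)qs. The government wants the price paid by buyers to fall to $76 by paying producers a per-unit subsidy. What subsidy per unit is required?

Required subsidy s = $45 per unit

At a buyer price of 76, quantity demanded is 921 − 4.5·76 = 579.
Sellers supply 579 only when they receive ps = 170/3 + (1/9)·579 = 121.
s = ps − pb = 121 − 76 = 45.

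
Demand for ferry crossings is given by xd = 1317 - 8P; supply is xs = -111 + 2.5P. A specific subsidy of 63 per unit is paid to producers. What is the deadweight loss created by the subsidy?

Deadweight loss = 3780

Pre-subsidy: 1317 - 8P = -111 + 2.5P gives P* = 136, x* = 229.
With the subsidy, sellers receive Ps = Pb + 63 for each unit, where Pb is the price buyers pay.
Supply in terms of Pb becomes xs = -111 + 2.5(Pb + 63) = 46.5 + 2.5Pb. Setting this equal to demand: 1317 - 8Pb = 46.5 + 2.5Pb, so Pb = 121.
Sellers receive Ps = 121 + 63 = 184; x' = 1317 − 8·121 = 349.
The subsidy expands output by 349 − 229 = 120 past the efficient level; on those units the gap between marginal cost and willingness to pay runs from 0 up to 63.
DWL = ½ × 63 × 120 = 3780.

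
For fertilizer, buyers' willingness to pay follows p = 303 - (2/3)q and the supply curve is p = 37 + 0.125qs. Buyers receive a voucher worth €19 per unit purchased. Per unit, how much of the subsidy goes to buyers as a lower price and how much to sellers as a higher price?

Buyers gain €16 per unit; sellers gain €3 per unit

Pre-subsidy: 303 - (2/3)q = 37 + 0.125q gives q* = 336 and p* = 79.
With the rebate, buyers effectively pay pb = ps − 19, where ps is the price sellers receive.
On the curves, pb = 303 - (2/3)q and ps = 37 + 0.125q; the wedge ps − pb = 19 gives 37 + 0.125q − (303 - (2/3)q) = 19, so q' = 360.
Then pb = 303 − (2/3)·360 = 63 and ps = 37 + 0.125·360 = 82.
Buyers' price falls by p* − pb = 79 − 63 = 16; sellers' price rises by ps − p* = 82 − 79 = 3.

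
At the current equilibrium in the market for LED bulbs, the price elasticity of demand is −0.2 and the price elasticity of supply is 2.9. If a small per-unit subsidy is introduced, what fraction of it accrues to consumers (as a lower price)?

Consumer share = 29/31

For a small subsidy around the equilibrium, the benefit split depends on the relative slopes, which at a point are proportional to the elasticities.
Buyer share = εs/(εs + |εd|) = 2.9/(2.9 + 0.2) = 29/31; seller share = |εd|/(εs + |εd|) = 2/31.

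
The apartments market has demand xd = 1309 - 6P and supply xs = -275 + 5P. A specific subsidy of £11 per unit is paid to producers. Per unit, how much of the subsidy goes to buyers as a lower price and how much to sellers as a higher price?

Pre-subsidy: 1309 - 6P = -275 + 5P gives P* = 144, x* = 445.
With the subsidy, sellers receive Ps = Pb + 11 for each unit, where Pb is the price buyers pay.
Supply in terms of Pb becomes xs = -275 + 5(Pb + 11) = -220 + 5Pb. Setting this equal to demand: 1309 - 6Pb = -220 + 5Pb, so Pb = 139.
Sellers receive Ps = 139 + 11 = 150; x' = 1309 − 6·139 = 475.
Buyers' price falls by P* − Pb = 144 − 139 = 5; sellers' price rises by Ps − P* = 150 − 144 = 6.

Buyers gain £5 per unit; sellers gain £6 per unit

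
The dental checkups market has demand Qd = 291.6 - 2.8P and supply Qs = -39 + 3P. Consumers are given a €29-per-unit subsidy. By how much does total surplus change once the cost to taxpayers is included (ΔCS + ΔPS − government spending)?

Net change in total surplus = -€609

Pre-subsidy: 291.6 - 2.8P = -39 + 3P gives P* = 57, Q* = 132.
With the rebate, buyers effectively pay Pb = Ps − 29, where Ps is the price sellers receive.
Demand in terms of Ps becomes Qd = 291.6 − 2.8(Ps − 29) = 372.8 - 2.8Ps. Setting this equal to supply: 372.8 - 2.8Ps = -39 + 3Ps, so Ps = 71.
Buyers pay Pb = 71 − 29 = 42; Q' = -39 + 3·71 = 174.
ΔCS = ½(132 + 174)(57 − 42) = 2295; ΔPS = ½(132 + 174)(71 − 57) = 2142.
Government spending = 29 × 174 = 5046.
Net change = 2295 + 2142 − 5046 = -609. The loss equals the DWL triangle ½·29·42.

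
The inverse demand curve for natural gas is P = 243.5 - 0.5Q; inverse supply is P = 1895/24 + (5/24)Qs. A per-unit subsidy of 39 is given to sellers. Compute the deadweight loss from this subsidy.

Deadweight loss = 18252/17

Pre-subsidy: 243.5 - 0.5Q = 1895/24 + (5/24)Q gives Q* = 3949/17 and P* = 2165/17.
With the subsidy, sellers receive Ps = Pb + 39 for each unit, where Pb is the price buyers pay.
On the curves, Pb = 243.5 - 0.5Q and Ps = 1895/24 + (5/24)Q; the wedge Ps − Pb = 39 gives 1895/24 + (5/24)Q − (243.5 - 0.5Q) = 39, so Q' = 4885/17.
Then Pb = 243.5 − 0.5·(4885/17) = 1697/17 and Ps = 1895/24 + (5/24)·(4885/17) = 2360/17.
The subsidy expands output by 4885/17 − 3949/17 = 936/17 past the efficient level; on those units the gap between marginal cost and willingness to pay runs from 0 up to 39.
DWL = ½ × 39 × 936/17 = 18252/17.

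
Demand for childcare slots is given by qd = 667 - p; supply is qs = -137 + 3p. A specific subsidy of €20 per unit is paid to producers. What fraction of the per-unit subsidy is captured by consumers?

Pre-subsidy: 667 - p = -137 + 3p gives p* = 201, q* = 466.
With the subsidy, sellers receive ps = pb + 20 for each unit, where pb is the price buyers pay.
Supply in terms of pb becomes qs = -137 + 3(pb + 20) = -77 + 3pb. Setting this equal to demand: 667 - pb = -77 + 3pb, so pb = 186.
Sellers receive ps = 186 + 20 = 206; q' = 667 − 1·186 = 481.
Buyers' price falls by p* − pb = 201 − 186 = 15; sellers' price rises by ps − p* = 206 − 201 = 5.
So consumers capture 15/20 = 0.75 of each unit of subsidy.

Consumer share = 0.75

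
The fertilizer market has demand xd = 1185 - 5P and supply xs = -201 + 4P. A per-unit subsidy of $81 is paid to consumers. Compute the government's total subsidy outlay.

Government cost = $48195

Pre-subsidy: 1185 - 5P = -201 + 4P gives P* = 154, x* = 415.
With the rebate, buyers effectively pay Pb = Ps − 81, where Ps is the price sellers receive.
Demand in terms of Ps becomes xd = 1185 − 5(Ps − 81) = 1590 - 5Ps. Setting this equal to supply: 1590 - 5Ps = -201 + 4Ps, so Ps = 199.
Buyers pay Pb = 199 − 81 = 118; x' = -201 + 4·199 = 595.
Government outlay = subsidy × quantity = 81 × 595 = 48195.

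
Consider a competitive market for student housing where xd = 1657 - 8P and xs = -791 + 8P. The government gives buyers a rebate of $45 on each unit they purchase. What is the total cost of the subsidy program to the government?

Government cost = $27585

Pre-subsidy: 1657 - 8P = -791 + 8P gives P* = 153, x* = 433.
With the rebate, buyers effectively pay Pb = Ps − 45, where Ps is the price sellers receive.
Demand in terms of Ps becomes xd = 1657 − 8(Ps − 45) = 2017 - 8Ps. Setting this equal to supply: 2017 - 8Ps = -791 + 8Ps, so Ps = 175.5.
Buyers pay Pb = 175.5 − 45 = 130.5; x' = -791 + 8·175.5 = 613.
Government outlay = subsidy × quantity = 45 × 613 = 27585.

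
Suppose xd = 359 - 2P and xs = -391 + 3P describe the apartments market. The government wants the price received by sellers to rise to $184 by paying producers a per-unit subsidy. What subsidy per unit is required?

At a seller price of 184, quantity supplied is -391 + 3·184 = 161.
Buyers absorb 161 only when they pay Pb with 359 − 2·Pb = 161, i.e. Pb = 99.
s = Ps − Pb = 184 − 99 = 85.

Required subsidy s = $85 per unit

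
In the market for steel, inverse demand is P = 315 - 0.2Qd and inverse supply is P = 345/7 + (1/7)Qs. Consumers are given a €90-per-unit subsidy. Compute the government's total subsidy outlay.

Government cost = €93375

Pre-subsidy: 315 - 0.2Q = 345/7 + (1/7)Q gives Q* = 775 and P* = 160.
With the rebate, buyers effectively pay Pb = Ps − 90, where Ps is the price sellers receive.
On the curves, Pb = 315 - 0.2Q and Ps = 345/7 + (1/7)Q; the wedge Ps − Pb = 90 gives 345/7 + (1/7)Q − (315 - 0.2Q) = 90, so Q' = 1037.5.
Then Pb = 315 − 0.2·1037.5 = 107.5 and Ps = 345/7 + (1/7)·1037.5 = 197.5.
Government outlay = subsidy × quantity = 90 × 1037.5 = 93375.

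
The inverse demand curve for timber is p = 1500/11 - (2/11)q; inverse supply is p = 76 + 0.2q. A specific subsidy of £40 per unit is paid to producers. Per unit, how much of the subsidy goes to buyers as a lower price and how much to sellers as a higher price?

Buyers gain 400/21 per unit; sellers gain 440/21 per unit

Pre-subsidy: 1500/11 - (2/11)q = 76 + 0.2q gives q* = 3320/21 and p* = 2260/21.
With the subsidy, sellers receive ps = pb + 40 for each unit, where pb is the price buyers pay.
On the curves, pb = 1500/11 - (2/11)q and ps = 76 + 0.2q; the wedge ps − pb = 40 gives 76 + 0.2q − (1500/11 - (2/11)q) = 40, so q' = 1840/7.
Then pb = 1500/11 − (2/11)·(1840/7) = 620/7 and ps = 76 + 0.2·(1840/7) = 900/7.
Buyers' price falls by p* − pb = 2260/21 − 620/7 = 400/21; sellers' price rises by ps − p* = 900/7 − 2260/21 = 440/21.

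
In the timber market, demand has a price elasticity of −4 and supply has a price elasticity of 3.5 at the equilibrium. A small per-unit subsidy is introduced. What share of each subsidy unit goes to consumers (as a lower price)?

Consumer share = 7/15

For a small subsidy around the equilibrium, the benefit split depends on the relative slopes, which at a point are proportional to the elasticities.
Buyer share = εs/(εs + |εd|) = 3.5/(3.5 + 4) = 7/15; seller share = |εd|/(εs + |εd|) = 8/15.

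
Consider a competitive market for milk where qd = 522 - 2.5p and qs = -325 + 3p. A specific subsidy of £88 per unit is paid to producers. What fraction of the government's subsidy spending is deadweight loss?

Pre-subsidy: 522 - 2.5p = -325 + 3p gives p* = 154, q* = 137.
With the subsidy, sellers receive ps = pb + 88 for each unit, where pb is the price buyers pay.
Supply in terms of pb becomes qs = -325 + 3(pb + 88) = -61 + 3pb. Setting this equal to demand: 522 - 2.5pb = -61 + 3pb, so pb = 106.
Sellers receive ps = 106 + 88 = 194; q' = 522 − 2.5·106 = 257.
ΔCS = ½(137 + 257)(154 − 106) = 9456; ΔPS = ½(137 + 257)(194 − 154) = 7880.
Government spending = 88 × 257 = 22616.
DWL = ½ × 88 × (257 − 137) = 5280; fraction = 5280 / 22616 = 60/257.

DWL / government spending = 60/257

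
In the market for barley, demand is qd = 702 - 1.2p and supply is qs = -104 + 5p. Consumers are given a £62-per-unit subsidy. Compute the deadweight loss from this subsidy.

Deadweight loss = £1860

Pre-subsidy: 702 - 1.2p = -104 + 5p gives p* = 130, q* = 546.
With the rebate, buyers effectively pay pb = ps − 62, where ps is the price sellers receive.
Demand in terms of ps becomes qd = 702 − 1.2(ps − 62) = 776.4 - 1.2ps. Setting this equal to supply: 776.4 - 1.2ps = -104 + 5ps, so ps = 142.
Buyers pay pb = 142 − 62 = 80; q' = -104 + 5·142 = 606.
The subsidy expands output by 606 − 546 = 60 past the efficient level; on those units the gap between marginal cost and willingness to pay runs from 0 up to 62.
DWL = ½ × 62 × 60 = 1860.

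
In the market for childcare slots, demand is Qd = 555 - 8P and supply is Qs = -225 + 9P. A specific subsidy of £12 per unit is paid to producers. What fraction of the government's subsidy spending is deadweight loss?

DWL / government spending = 48/451

Pre-subsidy: 555 - 8P = -225 + 9P gives P* = 780/17, Q* = 3195/17.
With the subsidy, sellers receive Ps = Pb + 12 for each unit, where Pb is the price buyers pay.
Supply in terms of Pb becomes Qs = -225 + 9(Pb + 12) = -117 + 9Pb. Setting this equal to demand: 555 - 8Pb = -117 + 9Pb, so Pb = 672/17.
Sellers receive Ps = 672/17 + 12 = 876/17; Q' = 555 − 8·(672/17) = 4059/17.
ΔCS = ½(3195/17 + 4059/17)(780/17 − 672/17) = 391716/289; ΔPS = ½(3195/17 + 4059/17)(876/17 − 780/17) = 348192/289.
Government spending = 12 × 4059/17 = 48708/17.
DWL = ½ × 12 × (4059/17 − 3195/17) = 5184/17; fraction = (5184/17) / (48708/17) = 48/451.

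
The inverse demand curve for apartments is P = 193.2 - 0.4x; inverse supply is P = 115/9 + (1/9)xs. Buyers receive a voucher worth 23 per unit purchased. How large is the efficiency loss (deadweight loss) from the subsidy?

Pre-subsidy: 193.2 - 0.4x = 115/9 + (1/9)x gives x* = 353 and P* = 52.
With the rebate, buyers effectively pay Pb = Ps − 23, where Ps is the price sellers receive.
On the curves, Pb = 193.2 - 0.4x and Ps = 115/9 + (1/9)x; the wedge Ps − Pb = 23 gives 115/9 + (1/9)x − (193.2 - 0.4x) = 23, so x' = 398.
Then Pb = 193.2 − 0.4·398 = 34 and Ps = 115/9 + (1/9)·398 = 57.
The subsidy expands output by 398 − 353 = 45 past the efficient level; on those units the gap between marginal cost and willingness to pay runs from 0 up to 23.
DWL = ½ × 23 × 45 = 517.5.

Deadweight loss = 517.5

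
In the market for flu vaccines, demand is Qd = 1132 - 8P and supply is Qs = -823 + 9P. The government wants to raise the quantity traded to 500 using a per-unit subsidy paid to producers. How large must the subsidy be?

At Q = 500, invert demand for the buyer price: Pb = (1132 − 500)/8 = 79; invert supply for the seller price: Ps = (500 − (-823))/9 = 147.
The subsidy must fill the gap: s = Ps − Pb = 147 − 79 = 68.

Required subsidy s = 68 per unit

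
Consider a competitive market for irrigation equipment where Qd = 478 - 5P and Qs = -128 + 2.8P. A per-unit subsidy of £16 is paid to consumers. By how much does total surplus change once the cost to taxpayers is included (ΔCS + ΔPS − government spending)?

Net change in total surplus = -8960/39

Pre-subsidy: 478 - 5P = -128 + 2.8P gives P* = 1010/13, Q* = 1164/13.
With the rebate, buyers effectively pay Pb = Ps − 16, where Ps is the price sellers receive.
Demand in terms of Ps becomes Qd = 478 − 5(Ps − 16) = 558 - 5Ps. Setting this equal to supply: 558 - 5Ps = -128 + 2.8Ps, so Ps = 3430/39.
Buyers pay Pb = 3430/39 − 16 = 2806/39; Q' = -128 + 2.8·(3430/39) = 4612/39.
ΔCS = ½(1164/13 + 4612/39)(1010/13 − 2806/39) = 907648/1521; ΔPS = ½(1164/13 + 4612/39)(3430/39 − 1010/13) = 1620800/1521.
Government spending = 16 × 4612/39 = 73792/39.
Net change = 907648/1521 + 1620800/1521 − 73792/39 = -8960/39. The loss equals the DWL triangle ½·16·1120/39.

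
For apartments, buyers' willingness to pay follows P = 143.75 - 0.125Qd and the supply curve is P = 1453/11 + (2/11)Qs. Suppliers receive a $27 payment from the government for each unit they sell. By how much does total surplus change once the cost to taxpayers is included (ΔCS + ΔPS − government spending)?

Net change in total surplus = -$1188

Pre-subsidy: 143.75 - 0.125Q = 1453/11 + (2/11)Q gives Q* = 38 and P* = 139.
With the subsidy, sellers receive Ps = Pb + 27 for each unit, where Pb is the price buyers pay.
On the curves, Pb = 143.75 - 0.125Q and Ps = 1453/11 + (2/11)Q; the wedge Ps − Pb = 27 gives 1453/11 + (2/11)Q − (143.75 - 0.125Q) = 27, so Q' = 126.
Then Pb = 143.75 − 0.125·126 = 128 and Ps = 1453/11 + (2/11)·126 = 155.
ΔCS = ½(38 + 126)(139 − 128) = 902; ΔPS = ½(38 + 126)(155 − 139) = 1312.
Government spending = 27 × 126 = 3402.
Net change = 902 + 1312 − 3402 = -1188. The loss equals the DWL triangle ½·27·88.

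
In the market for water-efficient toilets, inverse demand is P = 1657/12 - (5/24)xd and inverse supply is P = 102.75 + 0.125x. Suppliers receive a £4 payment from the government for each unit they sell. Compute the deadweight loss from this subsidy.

Deadweight loss = £24

Pre-subsidy: 1657/12 - (5/24)x = 102.75 + 0.125x gives x* = 106 and P* = 116.
With the subsidy, sellers receive Ps = Pb + 4 for each unit, where Pb is the price buyers pay.
On the curves, Pb = 1657/12 - (5/24)x and Ps = 102.75 + 0.125x; the wedge Ps − Pb = 4 gives 102.75 + 0.125x − (1657/12 - (5/24)x) = 4, so x' = 118.
Then Pb = 1657/12 − (5/24)·118 = 113.5 and Ps = 102.75 + 0.125·118 = 117.5.
The subsidy expands output by 118 − 106 = 12 past the efficient level; on those units the gap between marginal cost and willingness to pay runs from 0 up to 4.
DWL = ½ × 4 × 12 = 24.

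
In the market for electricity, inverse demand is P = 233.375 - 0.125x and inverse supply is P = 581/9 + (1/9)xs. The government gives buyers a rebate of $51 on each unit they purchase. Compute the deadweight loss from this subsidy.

Deadweight loss = $5508

Pre-subsidy: 233.375 - 0.125x = 581/9 + (1/9)x gives x* = 715 and P* = 144.
With the rebate, buyers effectively pay Pb = Ps − 51, where Ps is the price sellers receive.
On the curves, Pb = 233.375 - 0.125x and Ps = 581/9 + (1/9)x; the wedge Ps − Pb = 51 gives 581/9 + (1/9)x − (233.375 - 0.125x) = 51, so x' = 931.
Then Pb = 233.375 − 0.125·931 = 117 and Ps = 581/9 + (1/9)·931 = 168.
The subsidy expands output by 931 − 715 = 216 past the efficient level; on those units the gap between marginal cost and willingness to pay runs from 0 up to 51.
DWL = ½ × 51 × 216 = 5508.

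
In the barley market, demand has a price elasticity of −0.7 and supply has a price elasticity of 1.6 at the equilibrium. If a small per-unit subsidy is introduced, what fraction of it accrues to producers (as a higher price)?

Producer share = 7/23

For a small subsidy around the equilibrium, the benefit split depends on the relative slopes, which at a point are proportional to the elasticities.
Buyer share = εs/(εs + |εd|) = 1.6/(1.6 + 0.7) = 16/23; seller share = |εd|/(εs + |εd|) = 7/23.
So producers capture 7/23 of the subsidy.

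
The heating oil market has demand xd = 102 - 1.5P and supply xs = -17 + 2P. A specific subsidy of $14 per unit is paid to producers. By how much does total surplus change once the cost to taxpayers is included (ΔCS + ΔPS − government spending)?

Pre-subsidy: 102 - 1.5P = -17 + 2P gives P* = 34, x* = 51.
With the subsidy, sellers receive Ps = Pb + 14 for each unit, where Pb is the price buyers pay.
Supply in terms of Pb becomes xs = -17 + 2(Pb + 14) = 11 + 2Pb. Setting this equal to demand: 102 - 1.5Pb = 11 + 2Pb, so Pb = 26.
Sellers receive Ps = 26 + 14 = 40; x' = 102 − 1.5·26 = 63.
ΔCS = ½(51 + 63)(34 − 26) = 456; ΔPS = ½(51 + 63)(40 − 34) = 342.
Government spending = 14 × 63 = 882.
Net change = 456 + 342 − 882 = -84. The loss equals the DWL triangle ½·14·12.

Net change in total surplus = -$84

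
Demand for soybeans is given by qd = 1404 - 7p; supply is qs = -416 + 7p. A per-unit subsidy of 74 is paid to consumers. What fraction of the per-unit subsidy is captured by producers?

Pre-subsidy: 1404 - 7p = -416 + 7p gives p* = 130, q* = 494.
With the rebate, buyers effectively pay pb = ps − 74, where ps is the price sellers receive.
Demand in terms of ps becomes qd = 1404 − 7(ps − 74) = 1922 - 7ps. Setting this equal to supply: 1922 - 7ps = -416 + 7ps, so ps = 167.
Buyers pay pb = 167 − 74 = 93; q' = -416 + 7·167 = 753.
Buyers' price falls by p* − pb = 130 − 93 = 37; sellers' price rises by ps − p* = 167 − 130 = 37.
So producers capture 37/74 = 0.5 of each unit of subsidy.

Producer share = 0.5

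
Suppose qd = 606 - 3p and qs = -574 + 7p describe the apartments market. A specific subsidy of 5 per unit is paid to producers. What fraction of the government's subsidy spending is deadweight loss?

DWL / government spending = 0.02

Pre-subsidy: 606 - 3p = -574 + 7p gives p* = 118, q* = 252.
With the subsidy, sellers receive ps = pb + 5 for each unit, where pb is the price buyers pay.
Supply in terms of pb becomes qs = -574 + 7(pb + 5) = -539 + 7pb. Setting this equal to demand: 606 - 3pb = -539 + 7pb, so pb = 114.5.
Sellers receive ps = 114.5 + 5 = 119.5; q' = 606 − 3·114.5 = 262.5.
ΔCS = ½(252 + 262.5)(118 − 114.5) = 900.375; ΔPS = ½(252 + 262.5)(119.5 − 118) = 385.875.
Government spending = 5 × 262.5 = 1312.5.
DWL = ½ × 5 × (262.5 − 252) = 26.25; fraction = 26.25 / 1312.5 = 0.02.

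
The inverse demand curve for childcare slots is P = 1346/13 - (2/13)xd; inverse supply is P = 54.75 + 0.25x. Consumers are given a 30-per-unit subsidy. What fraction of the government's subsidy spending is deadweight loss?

Pre-subsidy: 1346/13 - (2/13)x = 54.75 + 0.25x gives x* = 2537/21 and P* = 1784/21.
With the rebate, buyers effectively pay Pb = Ps − 30, where Ps is the price sellers receive.
On the curves, Pb = 1346/13 - (2/13)x and Ps = 54.75 + 0.25x; the wedge Ps − Pb = 30 gives 54.75 + 0.25x − (1346/13 - (2/13)x) = 30, so x' = 4097/21.
Then Pb = 1346/13 − (2/13)·(4097/21) = 1544/21 and Ps = 54.75 + 0.25·(4097/21) = 2174/21.
ΔCS = ½(2537/21 + 4097/21)(1784/21 − 1544/21) = 265360/147; ΔPS = ½(2537/21 + 4097/21)(2174/21 − 1784/21) = 431210/147.
Government spending = 30 × 4097/21 = 40970/7.
DWL = ½ × 30 × (4097/21 − 2537/21) = 7800/7; fraction = (7800/7) / (40970/7) = 780/4097.

DWL / government spending = 780/4097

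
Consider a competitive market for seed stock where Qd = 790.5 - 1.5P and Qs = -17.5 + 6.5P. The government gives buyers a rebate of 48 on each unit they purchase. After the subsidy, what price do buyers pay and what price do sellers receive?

Pre-subsidy: 790.5 - 1.5P = -17.5 + 6.5P gives P* = 101, Q* = 639.
With the rebate, buyers effectively pay Pb = Ps − 48, where Ps is the price sellers receive.
Demand in terms of Ps becomes Qd = 790.5 − 1.5(Ps − 48) = 862.5 - 1.5Ps. Setting this equal to supply: 862.5 - 1.5Ps = -17.5 + 6.5Ps, so Ps = 110.
Buyers pay Pb = 110 − 48 = 62; Q' = -17.5 + 6.5·110 = 697.5.

Buyers pay 62; sellers receive 110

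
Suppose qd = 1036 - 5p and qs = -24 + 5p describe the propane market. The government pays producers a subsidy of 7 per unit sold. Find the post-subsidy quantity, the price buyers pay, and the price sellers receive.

q' = 523.5; buyers pay 102.5; sellers receive 109.5

Pre-subsidy: 1036 - 5p = -24 + 5p gives p* = 106, q* = 506.
With the subsidy, sellers receive ps = pb + 7 for each unit, where pb is the price buyers pay.
Supply in terms of pb becomes qs = -24 + 5(pb + 7) = 11 + 5pb. Setting this equal to demand: 1036 - 5pb = 11 + 5pb, so pb = 102.5.
Sellers receive ps = 102.5 + 7 = 109.5; q' = 1036 − 5·102.5 = 523.5.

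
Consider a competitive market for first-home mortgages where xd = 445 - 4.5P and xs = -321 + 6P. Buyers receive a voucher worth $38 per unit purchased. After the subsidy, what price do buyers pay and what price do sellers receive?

Buyers pay 1076/21; sellers receive 1874/21

Pre-subsidy: 445 - 4.5P = -321 + 6P gives P* = 1532/21, x* = 817/7.
With the rebate, buyers effectively pay Pb = Ps − 38, where Ps is the price sellers receive.
Demand in terms of Ps becomes xd = 445 − 4.5(Ps − 38) = 616 - 4.5Ps. Setting this equal to supply: 616 - 4.5Ps = -321 + 6Ps, so Ps = 1874/21.
Buyers pay Pb = 1874/21 − 38 = 1076/21; x' = -321 + 6·(1874/21) = 1501/7.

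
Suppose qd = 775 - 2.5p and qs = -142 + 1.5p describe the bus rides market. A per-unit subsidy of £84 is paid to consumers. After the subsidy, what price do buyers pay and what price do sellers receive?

Buyers pay £197.75; sellers receive £281.75

Pre-subsidy: 775 - 2.5p = -142 + 1.5p gives p* = 229.25, q* = 201.875.
With the rebate, buyers effectively pay pb = ps − 84, where ps is the price sellers receive.
Demand in terms of ps becomes qd = 775 − 2.5(ps − 84) = 985 - 2.5ps. Setting this equal to supply: 985 - 2.5ps = -142 + 1.5ps, so ps = 281.75.
Buyers pay pb = 281.75 − 84 = 197.75; q' = -142 + 1.5·281.75 = 280.625.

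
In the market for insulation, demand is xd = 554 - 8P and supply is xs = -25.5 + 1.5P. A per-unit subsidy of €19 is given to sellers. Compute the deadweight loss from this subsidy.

Pre-subsidy: 554 - 8P = -25.5 + 1.5P gives P* = 61, x* = 66.
With the subsidy, sellers receive Ps = Pb + 19 for each unit, where Pb is the price buyers pay.
Supply in terms of Pb becomes xs = -25.5 + 1.5(Pb + 19) = 3 + 1.5Pb. Setting this equal to demand: 554 - 8Pb = 3 + 1.5Pb, so Pb = 58.
Sellers receive Ps = 58 + 19 = 77; x' = 554 − 8·58 = 90.
The subsidy expands output by 90 − 66 = 24 past the efficient level; on those units the gap between marginal cost and willingness to pay runs from 0 up to 19.
DWL = ½ × 19 × 24 = 228.

Deadweight loss = €228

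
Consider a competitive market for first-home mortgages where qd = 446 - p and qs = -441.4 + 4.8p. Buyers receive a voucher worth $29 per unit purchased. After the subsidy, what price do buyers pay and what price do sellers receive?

Buyers pay $129; sellers receive $158

Pre-subsidy: 446 - p = -441.4 + 4.8p gives p* = 153, q* = 293.
With the rebate, buyers effectively pay pb = ps − 29, where ps is the price sellers receive.
Demand in terms of ps becomes qd = 446 − 1(ps − 29) = 475 - ps. Setting this equal to supply: 475 - ps = -441.4 + 4.8ps, so ps = 158.
Buyers pay pb = 158 − 29 = 129; q' = -441.4 + 4.8·158 = 317.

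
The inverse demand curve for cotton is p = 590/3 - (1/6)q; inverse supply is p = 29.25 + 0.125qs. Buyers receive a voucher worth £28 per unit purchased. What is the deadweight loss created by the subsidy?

Pre-subsidy: 590/3 - (1/6)q = 29.25 + 0.125q gives q* = 574 and p* = 101.
With the rebate, buyers effectively pay pb = ps − 28, where ps is the price sellers receive.
On the curves, pb = 590/3 - (1/6)q and ps = 29.25 + 0.125q; the wedge ps − pb = 28 gives 29.25 + 0.125q − (590/3 - (1/6)q) = 28, so q' = 670.
Then pb = 590/3 − (1/6)·670 = 85 and ps = 29.25 + 0.125·670 = 113.
The subsidy expands output by 670 − 574 = 96 past the efficient level; on those units the gap between marginal cost and willingness to pay runs from 0 up to 28.
DWL = ½ × 28 × 96 = 1344.

Deadweight loss = £1344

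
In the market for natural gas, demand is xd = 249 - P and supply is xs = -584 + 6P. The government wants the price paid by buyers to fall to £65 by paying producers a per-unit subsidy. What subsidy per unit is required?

At a buyer price of 65, quantity demanded is 249 − 1·65 = 184.
Sellers supply 184 only when they receive Ps with -584 + 6·Ps = 184, i.e. Ps = 128.
s = Ps − Pb = 128 − 65 = 63.

Required subsidy s = £63 per unit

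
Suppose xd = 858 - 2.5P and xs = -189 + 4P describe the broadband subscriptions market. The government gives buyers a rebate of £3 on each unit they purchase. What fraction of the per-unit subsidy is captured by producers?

Producer share = 5/13

Pre-subsidy: 858 - 2.5P = -189 + 4P gives P* = 2094/13, x* = 5919/13.
With the rebate, buyers effectively pay Pb = Ps − 3, where Ps is the price sellers receive.
Demand in terms of Ps becomes xd = 858 − 2.5(Ps − 3) = 865.5 - 2.5Ps. Setting this equal to supply: 865.5 - 2.5Ps = -189 + 4Ps, so Ps = 2109/13.
Buyers pay Pb = 2109/13 − 3 = 2070/13; x' = -189 + 4·(2109/13) = 5979/13.
Buyers' price falls by P* − Pb = 2094/13 − 2070/13 = 24/13; sellers' price rises by Ps − P* = 2109/13 − 2094/13 = 15/13.
So producers capture (15/13)/3 = 5/13 of each unit of subsidy.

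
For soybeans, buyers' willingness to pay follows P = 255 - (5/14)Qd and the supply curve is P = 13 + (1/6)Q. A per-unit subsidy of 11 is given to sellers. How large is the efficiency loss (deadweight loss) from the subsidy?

Pre-subsidy: 255 - (5/14)Q = 13 + (1/6)Q gives Q* = 462 and P* = 90.
With the subsidy, sellers receive Ps = Pb + 11 for each unit, where Pb is the price buyers pay.
On the curves, Pb = 255 - (5/14)Q and Ps = 13 + (1/6)Q; the wedge Ps − Pb = 11 gives 13 + (1/6)Q − (255 - (5/14)Q) = 11, so Q' = 483.
Then Pb = 255 − (5/14)·483 = 82.5 and Ps = 13 + (1/6)·483 = 93.5.
The subsidy expands output by 483 − 462 = 21 past the efficient level; on those units the gap between marginal cost and willingness to pay runs from 0 up to 11.
DWL = ½ × 11 × 21 = 115.5.

Deadweight loss = 115.5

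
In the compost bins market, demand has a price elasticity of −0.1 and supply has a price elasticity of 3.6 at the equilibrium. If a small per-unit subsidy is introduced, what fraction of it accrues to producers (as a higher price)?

For a small subsidy around the equilibrium, the benefit split depends on the relative slopes, which at a point are proportional to the elasticities.
Buyer share = εs/(εs + |εd|) = 3.6/(3.6 + 0.1) = 36/37; seller share = |εd|/(εs + |εd|) = 1/37.
So producers capture 1/37 of the subsidy.

Producer share = 1/37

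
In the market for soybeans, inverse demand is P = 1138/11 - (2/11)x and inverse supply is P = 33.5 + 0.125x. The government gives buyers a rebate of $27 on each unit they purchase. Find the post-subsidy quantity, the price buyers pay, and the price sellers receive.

Pre-subsidy: 1138/11 - (2/11)x = 33.5 + 0.125x gives x* = 228 and P* = 62.
With the rebate, buyers effectively pay Pb = Ps − 27, where Ps is the price sellers receive.
On the curves, Pb = 1138/11 - (2/11)x and Ps = 33.5 + 0.125x; the wedge Ps − Pb = 27 gives 33.5 + 0.125x − (1138/11 - (2/11)x) = 27, so x' = 316.
Then Pb = 1138/11 − (2/11)·316 = 46 and Ps = 33.5 + 0.125·316 = 73.

x' = 316; buyers pay $46; sellers receive $73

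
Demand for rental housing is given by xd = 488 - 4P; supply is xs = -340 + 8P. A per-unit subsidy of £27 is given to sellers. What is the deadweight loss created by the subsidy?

Deadweight loss = £972

Pre-subsidy: 488 - 4P = -340 + 8P gives P* = 69, x* = 212.
With the subsidy, sellers receive Ps = Pb + 27 for each unit, where Pb is the price buyers pay.
Supply in terms of Pb becomes xs = -340 + 8(Pb + 27) = -124 + 8Pb. Setting this equal to demand: 488 - 4Pb = -124 + 8Pb, so Pb = 51.
Sellers receive Ps = 51 + 27 = 78; x' = 488 − 4·51 = 284.
The subsidy expands output by 284 − 212 = 72 past the efficient level; on those units the gap between marginal cost and willingness to pay runs from 0 up to 27.
DWL = ½ × 27 × 72 = 972.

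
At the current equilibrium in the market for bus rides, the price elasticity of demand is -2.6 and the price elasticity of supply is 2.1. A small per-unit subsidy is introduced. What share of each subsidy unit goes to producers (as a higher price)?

For a small subsidy around the equilibrium, the benefit split depends on the relative slopes, which at a point are proportional to the elasticities.
Buyer share = εs/(εs + |εd|) = 2.1/(2.1 + 2.6) = 21/47; seller share = |εd|/(εs + |εd|) = 26/47.
So producers capture 26/47 of the subsidy.

Producer share = 26/47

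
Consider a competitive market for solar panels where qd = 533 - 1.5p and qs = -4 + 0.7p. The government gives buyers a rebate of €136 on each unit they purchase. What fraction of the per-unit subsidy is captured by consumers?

Pre-subsidy: 533 - 1.5p = -4 + 0.7p gives p* = 2685/11, q* = 3671/22.
With the rebate, buyers effectively pay pb = ps − 136, where ps is the price sellers receive.
Demand in terms of ps becomes qd = 533 − 1.5(ps − 136) = 737 - 1.5ps. Setting this equal to supply: 737 - 1.5ps = -4 + 0.7ps, so ps = 3705/11.
Buyers pay pb = 3705/11 − 136 = 2209/11; q' = -4 + 0.7·(3705/11) = 5099/22.
Buyers' price falls by p* − pb = 2685/11 − 2209/11 = 476/11; sellers' price rises by ps − p* = 3705/11 − 2685/11 = 1020/11.
So consumers capture (476/11)/136 = 7/22 of each unit of subsidy.

Consumer share = 7/22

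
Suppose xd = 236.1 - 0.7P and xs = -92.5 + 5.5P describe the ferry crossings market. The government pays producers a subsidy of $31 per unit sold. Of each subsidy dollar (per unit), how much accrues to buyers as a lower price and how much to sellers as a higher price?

Pre-subsidy: 236.1 - 0.7P = -92.5 + 5.5P gives P* = 53, x* = 199.
With the subsidy, sellers receive Ps = Pb + 31 for each unit, where Pb is the price buyers pay.
Supply in terms of Pb becomes xs = -92.5 + 5.5(Pb + 31) = 78 + 5.5Pb. Setting this equal to demand: 236.1 - 0.7Pb = 78 + 5.5Pb, so Pb = 25.5.
Sellers receive Ps = 25.5 + 31 = 56.5; x' = 236.1 − 0.7·25.5 = 218.25.
Buyers' price falls by P* − Pb = 53 − 25.5 = 27.5; sellers' price rises by Ps − P* = 56.5 − 53 = 3.5.

Buyers gain $27.5 per unit; sellers gain $3.5 per unit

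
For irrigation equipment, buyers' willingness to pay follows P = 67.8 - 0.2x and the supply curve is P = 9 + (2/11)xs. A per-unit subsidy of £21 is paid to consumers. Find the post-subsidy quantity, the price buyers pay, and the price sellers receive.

Pre-subsidy: 67.8 - 0.2x = 9 + (2/11)x gives x* = 154 and P* = 37.
With the rebate, buyers effectively pay Pb = Ps − 21, where Ps is the price sellers receive.
On the curves, Pb = 67.8 - 0.2x and Ps = 9 + (2/11)x; the wedge Ps − Pb = 21 gives 9 + (2/11)x − (67.8 - 0.2x) = 21, so x' = 209.
Then Pb = 67.8 − 0.2·209 = 26 and Ps = 9 + (2/11)·209 = 47.

x' = 209; buyers pay £26; sellers receive £47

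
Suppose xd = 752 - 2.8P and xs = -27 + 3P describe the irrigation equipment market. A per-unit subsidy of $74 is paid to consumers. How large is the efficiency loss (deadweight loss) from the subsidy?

Pre-subsidy: 752 - 2.8P = -27 + 3P gives P* = 3895/29, x* = 10902/29.
With the rebate, buyers effectively pay Pb = Ps − 74, where Ps is the price sellers receive.
Demand in terms of Ps becomes xd = 752 − 2.8(Ps − 74) = 959.2 - 2.8Ps. Setting this equal to supply: 959.2 - 2.8Ps = -27 + 3Ps, so Ps = 4931/29.
Buyers pay Pb = 4931/29 − 74 = 2785/29; x' = -27 + 3·(4931/29) = 14010/29.
The subsidy expands output by 14010/29 − 10902/29 = 3108/29 past the efficient level; on those units the gap between marginal cost and willingness to pay runs from 0 up to 74.
DWL = ½ × 74 × 3108/29 = 114996/29.

Deadweight loss = 114996/29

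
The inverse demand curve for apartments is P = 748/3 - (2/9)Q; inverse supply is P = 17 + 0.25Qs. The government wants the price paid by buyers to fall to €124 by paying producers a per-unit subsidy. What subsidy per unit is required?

Required subsidy s = €34 per unit

At a buyer price of 124, quantity demanded is 1122 − 4.5·124 = 564.
Sellers supply 564 only when they receive Ps = 17 + 0.25·564 = 158.
s = Ps − Pb = 158 − 124 = 34.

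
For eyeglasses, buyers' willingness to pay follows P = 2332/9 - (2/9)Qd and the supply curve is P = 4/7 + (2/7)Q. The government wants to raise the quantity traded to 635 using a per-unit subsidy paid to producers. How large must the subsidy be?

Required subsidy s = 64 per unit

At Q = 635, from the demand curve buyers pay Pb = 2332/9 − (2/9)·635 = 118; from the supply curve sellers need Ps = 4/7 + (2/7)·635 = 182.
The subsidy must fill the gap: s = Ps − Pb = 182 − 118 = 64.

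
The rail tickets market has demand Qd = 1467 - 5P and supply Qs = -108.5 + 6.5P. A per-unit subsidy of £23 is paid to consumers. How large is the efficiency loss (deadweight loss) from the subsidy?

Pre-subsidy: 1467 - 5P = -108.5 + 6.5P gives P* = 137, Q* = 782.
With the rebate, buyers effectively pay Pb = Ps − 23, where Ps is the price sellers receive.
Demand in terms of Ps becomes Qd = 1467 − 5(Ps − 23) = 1582 - 5Ps. Setting this equal to supply: 1582 - 5Ps = -108.5 + 6.5Ps, so Ps = 147.
Buyers pay Pb = 147 − 23 = 124; Q' = -108.5 + 6.5·147 = 847.
The subsidy expands output by 847 − 782 = 65 past the efficient level; on those units the gap between marginal cost and willingness to pay runs from 0 up to 23.
DWL = ½ × 23 × 65 = 747.5.

Deadweight loss = £747.5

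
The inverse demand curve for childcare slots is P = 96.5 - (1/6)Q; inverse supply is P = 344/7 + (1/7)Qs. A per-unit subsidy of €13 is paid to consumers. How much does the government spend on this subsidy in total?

Pre-subsidy: 96.5 - (1/6)Q = 344/7 + (1/7)Q gives Q* = 153 and P* = 71.
With the rebate, buyers effectively pay Pb = Ps − 13, where Ps is the price sellers receive.
On the curves, Pb = 96.5 - (1/6)Q and Ps = 344/7 + (1/7)Q; the wedge Ps − Pb = 13 gives 344/7 + (1/7)Q − (96.5 - (1/6)Q) = 13, so Q' = 195.
Then Pb = 96.5 − (1/6)·195 = 64 and Ps = 344/7 + (1/7)·195 = 77.
Government outlay = subsidy × quantity = 13 × 195 = 2535.

Government cost = €2535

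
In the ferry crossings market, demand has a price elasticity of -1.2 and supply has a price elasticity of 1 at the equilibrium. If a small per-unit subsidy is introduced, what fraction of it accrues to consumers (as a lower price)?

For a small subsidy around the equilibrium, the benefit split depends on the relative slopes, which at a point are proportional to the elasticities.
Buyer share = εs/(εs + |εd|) = 1/(1 + 1.2) = 5/11; seller share = |εd|/(εs + |εd|) = 6/11.

Consumer share = 5/11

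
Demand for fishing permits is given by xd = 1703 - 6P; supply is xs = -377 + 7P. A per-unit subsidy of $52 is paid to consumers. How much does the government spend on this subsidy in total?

Government cost = $47372

Pre-subsidy: 1703 - 6P = -377 + 7P gives P* = 160, x* = 743.
With the rebate, buyers effectively pay Pb = Ps − 52, where Ps is the price sellers receive.
Demand in terms of Ps becomes xd = 1703 − 6(Ps − 52) = 2015 - 6Ps. Setting this equal to supply: 2015 - 6Ps = -377 + 7Ps, so Ps = 184.
Buyers pay Pb = 184 − 52 = 132; x' = -377 + 7·184 = 911.
Government outlay = subsidy × quantity = 52 × 911 = 47372.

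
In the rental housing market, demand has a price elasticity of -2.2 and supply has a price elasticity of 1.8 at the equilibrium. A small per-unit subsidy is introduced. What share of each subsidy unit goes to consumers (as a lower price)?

For a small subsidy around the equilibrium, the benefit split depends on the relative slopes, which at a point are proportional to the elasticities.
Buyer share = εs/(εs + |εd|) = 1.8/(1.8 + 2.2) = 0.45; seller share = |εd|/(εs + |εd|) = 0.55.

Consumer share = 0.45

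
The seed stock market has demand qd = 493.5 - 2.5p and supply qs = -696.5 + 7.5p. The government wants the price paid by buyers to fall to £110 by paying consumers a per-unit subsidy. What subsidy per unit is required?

At a buyer price of 110, quantity demanded is 493.5 − 2.5·110 = 218.5.
Sellers supply 218.5 only when they receive ps with -696.5 + 7.5·ps = 218.5, i.e. ps = 122.
s = ps − pb = 122 − 110 = 12.

Required subsidy s = £12 per unit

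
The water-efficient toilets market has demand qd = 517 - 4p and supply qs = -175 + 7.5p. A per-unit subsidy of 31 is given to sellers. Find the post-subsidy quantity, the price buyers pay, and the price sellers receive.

q' = 8215/23; buyers pay 919/23; sellers receive 1632/23

Pre-subsidy: 517 - 4p = -175 + 7.5p gives p* = 1384/23, q* = 6355/23.
With the subsidy, sellers receive ps = pb + 31 for each unit, where pb is the price buyers pay.
Supply in terms of pb becomes qs = -175 + 7.5(pb + 31) = 57.5 + 7.5pb. Setting this equal to demand: 517 - 4pb = 57.5 + 7.5pb, so pb = 919/23.
Sellers receive ps = 919/23 + 31 = 1632/23; q' = 517 − 4·(919/23) = 8215/23.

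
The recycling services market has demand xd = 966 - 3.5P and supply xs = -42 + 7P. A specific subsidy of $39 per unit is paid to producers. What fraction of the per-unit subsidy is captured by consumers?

Consumer share = 2/3

Pre-subsidy: 966 - 3.5P = -42 + 7P gives P* = 96, x* = 630.
With the subsidy, sellers receive Ps = Pb + 39 for each unit, where Pb is the price buyers pay.
Supply in terms of Pb becomes xs = -42 + 7(Pb + 39) = 231 + 7Pb. Setting this equal to demand: 966 - 3.5Pb = 231 + 7Pb, so Pb = 70.
Sellers receive Ps = 70 + 39 = 109; x' = 966 − 3.5·70 = 721.
Buyers' price falls by P* − Pb = 96 − 70 = 26; sellers' price rises by Ps − P* = 109 − 96 = 13.
So consumers capture 26/39 = 2/3 of each unit of subsidy.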